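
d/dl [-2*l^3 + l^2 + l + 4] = -6*l^2 + 2*l + 1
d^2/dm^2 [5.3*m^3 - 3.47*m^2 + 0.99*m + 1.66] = 31.8*m - 6.94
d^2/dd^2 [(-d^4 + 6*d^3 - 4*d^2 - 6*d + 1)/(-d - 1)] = 2*(3*d^4 + 2*d^3 - 12*d^2 - 18*d - 3)/(d^3 + 3*d^2 + 3*d + 1)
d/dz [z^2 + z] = 2*z + 1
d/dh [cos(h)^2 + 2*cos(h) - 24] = -2*(cos(h) + 1)*sin(h)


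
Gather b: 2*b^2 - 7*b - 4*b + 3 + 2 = 2*b^2 - 11*b + 5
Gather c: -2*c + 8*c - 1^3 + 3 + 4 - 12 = 6*c - 6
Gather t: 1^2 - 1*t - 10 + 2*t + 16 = t + 7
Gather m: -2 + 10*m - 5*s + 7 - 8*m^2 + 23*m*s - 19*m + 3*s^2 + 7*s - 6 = -8*m^2 + m*(23*s - 9) + 3*s^2 + 2*s - 1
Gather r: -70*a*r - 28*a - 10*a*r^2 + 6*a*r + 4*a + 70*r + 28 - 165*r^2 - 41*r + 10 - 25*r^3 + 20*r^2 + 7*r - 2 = -24*a - 25*r^3 + r^2*(-10*a - 145) + r*(36 - 64*a) + 36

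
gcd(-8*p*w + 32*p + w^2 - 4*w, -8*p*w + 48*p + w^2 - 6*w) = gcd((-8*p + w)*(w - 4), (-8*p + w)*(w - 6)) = 8*p - w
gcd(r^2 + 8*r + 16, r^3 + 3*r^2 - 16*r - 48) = r + 4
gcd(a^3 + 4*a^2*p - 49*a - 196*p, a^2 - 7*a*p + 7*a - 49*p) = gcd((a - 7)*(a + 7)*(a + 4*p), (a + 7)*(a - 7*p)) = a + 7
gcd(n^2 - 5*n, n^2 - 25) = n - 5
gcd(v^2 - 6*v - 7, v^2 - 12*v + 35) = v - 7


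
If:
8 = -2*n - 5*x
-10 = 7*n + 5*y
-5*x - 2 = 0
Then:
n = -3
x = -2/5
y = 11/5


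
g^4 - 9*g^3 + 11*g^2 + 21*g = g*(g - 7)*(g - 3)*(g + 1)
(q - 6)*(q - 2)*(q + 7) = q^3 - q^2 - 44*q + 84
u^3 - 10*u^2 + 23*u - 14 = (u - 7)*(u - 2)*(u - 1)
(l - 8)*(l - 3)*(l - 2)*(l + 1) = l^4 - 12*l^3 + 33*l^2 - 2*l - 48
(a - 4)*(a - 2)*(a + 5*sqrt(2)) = a^3 - 6*a^2 + 5*sqrt(2)*a^2 - 30*sqrt(2)*a + 8*a + 40*sqrt(2)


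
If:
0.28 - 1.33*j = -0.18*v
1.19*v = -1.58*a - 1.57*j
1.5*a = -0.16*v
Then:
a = 0.03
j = 0.17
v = -0.27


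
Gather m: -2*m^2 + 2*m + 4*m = -2*m^2 + 6*m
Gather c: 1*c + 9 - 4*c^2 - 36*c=-4*c^2 - 35*c + 9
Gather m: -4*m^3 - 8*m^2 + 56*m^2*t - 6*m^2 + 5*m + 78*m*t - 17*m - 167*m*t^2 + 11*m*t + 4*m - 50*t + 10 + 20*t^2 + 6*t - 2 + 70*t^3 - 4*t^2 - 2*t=-4*m^3 + m^2*(56*t - 14) + m*(-167*t^2 + 89*t - 8) + 70*t^3 + 16*t^2 - 46*t + 8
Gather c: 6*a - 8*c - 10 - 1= 6*a - 8*c - 11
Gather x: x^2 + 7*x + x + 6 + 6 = x^2 + 8*x + 12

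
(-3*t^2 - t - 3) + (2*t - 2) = -3*t^2 + t - 5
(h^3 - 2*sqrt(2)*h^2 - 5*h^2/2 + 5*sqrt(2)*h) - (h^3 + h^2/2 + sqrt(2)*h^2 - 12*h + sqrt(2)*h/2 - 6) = -3*sqrt(2)*h^2 - 3*h^2 + 9*sqrt(2)*h/2 + 12*h + 6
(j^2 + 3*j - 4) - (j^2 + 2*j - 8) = j + 4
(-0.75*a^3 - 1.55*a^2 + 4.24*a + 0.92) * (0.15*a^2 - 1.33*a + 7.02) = -0.1125*a^5 + 0.765*a^4 - 2.5675*a^3 - 16.3822*a^2 + 28.5412*a + 6.4584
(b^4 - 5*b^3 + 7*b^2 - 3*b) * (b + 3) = b^5 - 2*b^4 - 8*b^3 + 18*b^2 - 9*b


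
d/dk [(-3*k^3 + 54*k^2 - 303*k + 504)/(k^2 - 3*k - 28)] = 3*(-k^2 - 8*k + 68)/(k^2 + 8*k + 16)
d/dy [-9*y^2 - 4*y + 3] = -18*y - 4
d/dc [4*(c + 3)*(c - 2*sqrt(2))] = 8*c - 8*sqrt(2) + 12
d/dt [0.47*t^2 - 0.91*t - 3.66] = 0.94*t - 0.91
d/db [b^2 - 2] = 2*b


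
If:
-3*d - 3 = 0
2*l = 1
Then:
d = -1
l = 1/2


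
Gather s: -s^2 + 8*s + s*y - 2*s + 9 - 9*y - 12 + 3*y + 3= -s^2 + s*(y + 6) - 6*y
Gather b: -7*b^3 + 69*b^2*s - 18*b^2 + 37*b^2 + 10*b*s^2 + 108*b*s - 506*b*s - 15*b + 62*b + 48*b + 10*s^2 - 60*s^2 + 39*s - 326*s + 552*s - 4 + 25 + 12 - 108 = -7*b^3 + b^2*(69*s + 19) + b*(10*s^2 - 398*s + 95) - 50*s^2 + 265*s - 75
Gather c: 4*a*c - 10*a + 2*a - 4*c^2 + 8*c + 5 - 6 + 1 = -8*a - 4*c^2 + c*(4*a + 8)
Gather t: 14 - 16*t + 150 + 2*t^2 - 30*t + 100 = 2*t^2 - 46*t + 264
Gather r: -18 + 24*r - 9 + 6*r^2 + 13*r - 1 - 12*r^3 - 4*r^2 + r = -12*r^3 + 2*r^2 + 38*r - 28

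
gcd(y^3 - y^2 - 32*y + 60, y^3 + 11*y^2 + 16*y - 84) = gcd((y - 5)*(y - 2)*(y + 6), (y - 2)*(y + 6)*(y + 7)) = y^2 + 4*y - 12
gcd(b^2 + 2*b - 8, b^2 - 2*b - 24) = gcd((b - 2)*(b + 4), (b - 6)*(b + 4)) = b + 4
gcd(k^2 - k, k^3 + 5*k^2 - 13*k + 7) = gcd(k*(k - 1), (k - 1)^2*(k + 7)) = k - 1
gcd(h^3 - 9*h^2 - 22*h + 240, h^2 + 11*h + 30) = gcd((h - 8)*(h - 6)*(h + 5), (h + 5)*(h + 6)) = h + 5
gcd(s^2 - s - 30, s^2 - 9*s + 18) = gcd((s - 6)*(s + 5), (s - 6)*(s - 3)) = s - 6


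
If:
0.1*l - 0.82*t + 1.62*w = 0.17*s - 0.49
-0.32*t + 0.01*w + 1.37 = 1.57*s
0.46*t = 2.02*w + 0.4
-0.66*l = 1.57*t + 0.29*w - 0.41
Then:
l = 0.37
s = 0.84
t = 0.14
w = -0.17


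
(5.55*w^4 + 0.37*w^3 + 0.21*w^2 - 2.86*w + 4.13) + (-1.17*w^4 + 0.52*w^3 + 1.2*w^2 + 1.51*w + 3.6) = 4.38*w^4 + 0.89*w^3 + 1.41*w^2 - 1.35*w + 7.73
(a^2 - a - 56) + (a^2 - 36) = 2*a^2 - a - 92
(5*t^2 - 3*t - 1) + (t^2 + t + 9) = 6*t^2 - 2*t + 8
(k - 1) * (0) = 0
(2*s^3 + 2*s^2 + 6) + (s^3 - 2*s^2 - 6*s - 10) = 3*s^3 - 6*s - 4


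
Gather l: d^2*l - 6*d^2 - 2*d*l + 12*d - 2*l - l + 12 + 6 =-6*d^2 + 12*d + l*(d^2 - 2*d - 3) + 18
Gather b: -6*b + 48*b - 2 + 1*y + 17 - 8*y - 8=42*b - 7*y + 7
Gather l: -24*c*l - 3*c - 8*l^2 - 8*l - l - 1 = -3*c - 8*l^2 + l*(-24*c - 9) - 1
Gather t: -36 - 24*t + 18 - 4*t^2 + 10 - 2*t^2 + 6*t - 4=-6*t^2 - 18*t - 12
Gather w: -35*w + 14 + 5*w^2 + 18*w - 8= 5*w^2 - 17*w + 6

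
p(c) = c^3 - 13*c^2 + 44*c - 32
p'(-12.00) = 788.00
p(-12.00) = -4160.00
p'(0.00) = 44.00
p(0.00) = -32.00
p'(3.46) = -10.05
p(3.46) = 6.03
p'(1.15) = 18.07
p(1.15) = 2.93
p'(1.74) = 7.84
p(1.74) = 10.47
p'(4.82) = -11.62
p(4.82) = -9.96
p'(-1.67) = 95.79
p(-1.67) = -146.39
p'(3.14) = -8.06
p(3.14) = 8.94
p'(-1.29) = 82.53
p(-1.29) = -112.54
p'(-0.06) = 45.57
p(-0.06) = -34.69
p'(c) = 3*c^2 - 26*c + 44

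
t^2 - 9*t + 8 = (t - 8)*(t - 1)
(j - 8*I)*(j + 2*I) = j^2 - 6*I*j + 16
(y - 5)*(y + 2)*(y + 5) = y^3 + 2*y^2 - 25*y - 50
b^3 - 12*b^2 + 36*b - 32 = (b - 8)*(b - 2)^2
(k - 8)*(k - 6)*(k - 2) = k^3 - 16*k^2 + 76*k - 96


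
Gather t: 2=2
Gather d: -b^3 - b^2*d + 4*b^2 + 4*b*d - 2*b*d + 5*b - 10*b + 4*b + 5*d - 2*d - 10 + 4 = -b^3 + 4*b^2 - b + d*(-b^2 + 2*b + 3) - 6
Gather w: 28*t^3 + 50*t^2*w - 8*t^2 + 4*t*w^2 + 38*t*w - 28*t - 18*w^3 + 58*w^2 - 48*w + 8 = 28*t^3 - 8*t^2 - 28*t - 18*w^3 + w^2*(4*t + 58) + w*(50*t^2 + 38*t - 48) + 8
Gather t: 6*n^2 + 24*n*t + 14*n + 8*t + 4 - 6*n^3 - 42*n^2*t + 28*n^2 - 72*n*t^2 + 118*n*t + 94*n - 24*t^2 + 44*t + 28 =-6*n^3 + 34*n^2 + 108*n + t^2*(-72*n - 24) + t*(-42*n^2 + 142*n + 52) + 32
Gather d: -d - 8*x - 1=-d - 8*x - 1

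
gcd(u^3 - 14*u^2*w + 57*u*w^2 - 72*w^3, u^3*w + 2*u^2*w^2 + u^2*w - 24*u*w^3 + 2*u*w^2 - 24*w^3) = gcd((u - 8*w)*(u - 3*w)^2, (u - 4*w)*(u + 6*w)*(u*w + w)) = 1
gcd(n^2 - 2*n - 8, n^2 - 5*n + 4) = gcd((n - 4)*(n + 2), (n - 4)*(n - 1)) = n - 4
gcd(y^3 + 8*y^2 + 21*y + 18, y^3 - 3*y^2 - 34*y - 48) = y^2 + 5*y + 6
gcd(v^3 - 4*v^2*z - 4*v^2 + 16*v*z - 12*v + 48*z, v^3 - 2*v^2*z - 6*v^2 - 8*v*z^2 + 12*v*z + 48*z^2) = -v^2 + 4*v*z + 6*v - 24*z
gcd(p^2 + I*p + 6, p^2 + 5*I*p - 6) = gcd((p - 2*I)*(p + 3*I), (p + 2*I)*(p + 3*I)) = p + 3*I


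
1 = 1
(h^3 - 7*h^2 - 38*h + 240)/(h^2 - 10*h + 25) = (h^2 - 2*h - 48)/(h - 5)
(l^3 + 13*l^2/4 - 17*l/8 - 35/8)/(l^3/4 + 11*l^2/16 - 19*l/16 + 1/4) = 2*(8*l^3 + 26*l^2 - 17*l - 35)/(4*l^3 + 11*l^2 - 19*l + 4)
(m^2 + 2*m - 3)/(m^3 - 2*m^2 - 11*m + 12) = 1/(m - 4)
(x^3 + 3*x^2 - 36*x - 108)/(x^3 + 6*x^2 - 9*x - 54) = (x - 6)/(x - 3)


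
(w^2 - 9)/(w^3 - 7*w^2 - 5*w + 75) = (w - 3)/(w^2 - 10*w + 25)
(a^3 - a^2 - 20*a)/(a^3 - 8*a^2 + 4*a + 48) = a*(a^2 - a - 20)/(a^3 - 8*a^2 + 4*a + 48)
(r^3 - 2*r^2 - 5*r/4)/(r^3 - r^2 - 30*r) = (-r^2 + 2*r + 5/4)/(-r^2 + r + 30)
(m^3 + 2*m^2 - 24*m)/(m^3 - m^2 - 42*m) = (m - 4)/(m - 7)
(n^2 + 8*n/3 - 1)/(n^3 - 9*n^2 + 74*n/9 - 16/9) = 3*(n + 3)/(3*n^2 - 26*n + 16)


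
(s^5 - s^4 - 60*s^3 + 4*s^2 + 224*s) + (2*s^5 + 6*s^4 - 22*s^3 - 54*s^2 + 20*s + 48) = 3*s^5 + 5*s^4 - 82*s^3 - 50*s^2 + 244*s + 48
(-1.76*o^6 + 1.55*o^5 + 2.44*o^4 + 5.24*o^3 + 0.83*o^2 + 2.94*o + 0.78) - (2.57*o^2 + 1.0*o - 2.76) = -1.76*o^6 + 1.55*o^5 + 2.44*o^4 + 5.24*o^3 - 1.74*o^2 + 1.94*o + 3.54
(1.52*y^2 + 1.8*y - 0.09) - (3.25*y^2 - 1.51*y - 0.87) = -1.73*y^2 + 3.31*y + 0.78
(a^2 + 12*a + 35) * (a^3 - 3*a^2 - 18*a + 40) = a^5 + 9*a^4 - 19*a^3 - 281*a^2 - 150*a + 1400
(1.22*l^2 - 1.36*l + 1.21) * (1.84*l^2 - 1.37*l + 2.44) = 2.2448*l^4 - 4.1738*l^3 + 7.0664*l^2 - 4.9761*l + 2.9524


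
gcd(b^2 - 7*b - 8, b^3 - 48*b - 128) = b - 8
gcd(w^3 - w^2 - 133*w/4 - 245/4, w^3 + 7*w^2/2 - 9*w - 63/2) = w + 7/2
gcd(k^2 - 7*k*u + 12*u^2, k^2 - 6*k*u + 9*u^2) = -k + 3*u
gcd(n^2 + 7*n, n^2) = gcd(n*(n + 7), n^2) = n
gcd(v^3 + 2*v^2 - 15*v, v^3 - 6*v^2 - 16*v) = v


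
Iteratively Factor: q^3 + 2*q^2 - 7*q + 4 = (q + 4)*(q^2 - 2*q + 1) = (q - 1)*(q + 4)*(q - 1)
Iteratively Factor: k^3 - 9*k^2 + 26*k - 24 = (k - 2)*(k^2 - 7*k + 12) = (k - 4)*(k - 2)*(k - 3)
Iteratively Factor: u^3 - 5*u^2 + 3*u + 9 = (u - 3)*(u^2 - 2*u - 3) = (u - 3)^2*(u + 1)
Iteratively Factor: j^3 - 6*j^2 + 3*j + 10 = (j + 1)*(j^2 - 7*j + 10) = (j - 5)*(j + 1)*(j - 2)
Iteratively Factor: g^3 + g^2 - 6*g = (g - 2)*(g^2 + 3*g) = (g - 2)*(g + 3)*(g)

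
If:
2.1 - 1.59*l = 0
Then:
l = 1.32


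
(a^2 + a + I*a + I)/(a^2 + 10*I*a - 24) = (a^2 + a + I*a + I)/(a^2 + 10*I*a - 24)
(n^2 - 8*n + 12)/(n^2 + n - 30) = (n^2 - 8*n + 12)/(n^2 + n - 30)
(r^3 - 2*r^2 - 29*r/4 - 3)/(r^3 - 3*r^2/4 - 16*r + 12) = (4*r^2 + 8*r + 3)/(4*r^2 + 13*r - 12)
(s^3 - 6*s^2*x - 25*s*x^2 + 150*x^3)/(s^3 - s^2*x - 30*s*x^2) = (s - 5*x)/s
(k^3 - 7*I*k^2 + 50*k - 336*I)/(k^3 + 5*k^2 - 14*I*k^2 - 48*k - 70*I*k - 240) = (k + 7*I)/(k + 5)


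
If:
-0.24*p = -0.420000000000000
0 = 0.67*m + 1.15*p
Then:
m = -3.00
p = 1.75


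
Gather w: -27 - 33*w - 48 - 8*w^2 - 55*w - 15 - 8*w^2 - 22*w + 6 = -16*w^2 - 110*w - 84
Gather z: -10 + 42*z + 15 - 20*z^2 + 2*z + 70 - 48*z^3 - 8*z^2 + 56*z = -48*z^3 - 28*z^2 + 100*z + 75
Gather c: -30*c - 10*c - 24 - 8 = -40*c - 32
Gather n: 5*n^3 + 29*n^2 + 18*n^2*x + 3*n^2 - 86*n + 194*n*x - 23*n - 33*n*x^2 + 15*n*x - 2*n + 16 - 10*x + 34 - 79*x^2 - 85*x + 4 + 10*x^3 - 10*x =5*n^3 + n^2*(18*x + 32) + n*(-33*x^2 + 209*x - 111) + 10*x^3 - 79*x^2 - 105*x + 54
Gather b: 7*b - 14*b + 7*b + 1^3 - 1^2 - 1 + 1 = 0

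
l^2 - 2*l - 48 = (l - 8)*(l + 6)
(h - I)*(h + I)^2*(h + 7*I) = h^4 + 8*I*h^3 - 6*h^2 + 8*I*h - 7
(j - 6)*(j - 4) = j^2 - 10*j + 24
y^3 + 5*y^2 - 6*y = y*(y - 1)*(y + 6)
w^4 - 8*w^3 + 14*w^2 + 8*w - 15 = (w - 5)*(w - 3)*(w - 1)*(w + 1)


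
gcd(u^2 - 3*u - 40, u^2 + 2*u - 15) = u + 5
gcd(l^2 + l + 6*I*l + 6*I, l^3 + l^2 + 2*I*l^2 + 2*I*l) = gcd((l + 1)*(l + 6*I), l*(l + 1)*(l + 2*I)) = l + 1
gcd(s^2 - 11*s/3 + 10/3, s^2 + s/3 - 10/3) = s - 5/3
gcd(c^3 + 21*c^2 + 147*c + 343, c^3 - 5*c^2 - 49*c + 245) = c + 7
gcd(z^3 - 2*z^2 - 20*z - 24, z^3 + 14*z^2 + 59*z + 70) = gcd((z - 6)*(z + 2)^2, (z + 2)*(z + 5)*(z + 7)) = z + 2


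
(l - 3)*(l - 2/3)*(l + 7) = l^3 + 10*l^2/3 - 71*l/3 + 14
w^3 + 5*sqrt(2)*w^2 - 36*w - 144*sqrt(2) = (w - 4*sqrt(2))*(w + 3*sqrt(2))*(w + 6*sqrt(2))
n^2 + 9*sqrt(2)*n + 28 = (n + 2*sqrt(2))*(n + 7*sqrt(2))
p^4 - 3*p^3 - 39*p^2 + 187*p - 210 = (p - 5)*(p - 3)*(p - 2)*(p + 7)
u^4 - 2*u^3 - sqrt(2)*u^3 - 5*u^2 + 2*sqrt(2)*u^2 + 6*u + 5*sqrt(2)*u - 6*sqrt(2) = (u - 3)*(u - 1)*(u + 2)*(u - sqrt(2))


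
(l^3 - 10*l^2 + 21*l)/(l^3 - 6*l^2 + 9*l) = (l - 7)/(l - 3)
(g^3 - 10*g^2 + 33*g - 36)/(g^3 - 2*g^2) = (g^3 - 10*g^2 + 33*g - 36)/(g^2*(g - 2))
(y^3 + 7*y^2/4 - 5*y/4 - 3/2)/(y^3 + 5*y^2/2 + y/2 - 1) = (4*y^2 - y - 3)/(2*(2*y^2 + y - 1))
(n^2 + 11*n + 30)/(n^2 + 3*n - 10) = (n + 6)/(n - 2)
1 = 1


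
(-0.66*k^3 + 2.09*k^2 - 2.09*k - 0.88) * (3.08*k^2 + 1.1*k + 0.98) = -2.0328*k^5 + 5.7112*k^4 - 4.785*k^3 - 2.9612*k^2 - 3.0162*k - 0.8624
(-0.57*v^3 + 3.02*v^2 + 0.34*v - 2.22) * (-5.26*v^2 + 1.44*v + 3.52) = 2.9982*v^5 - 16.706*v^4 + 0.554*v^3 + 22.7972*v^2 - 2.0*v - 7.8144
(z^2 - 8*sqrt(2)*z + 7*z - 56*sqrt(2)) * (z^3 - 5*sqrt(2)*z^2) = z^5 - 13*sqrt(2)*z^4 + 7*z^4 - 91*sqrt(2)*z^3 + 80*z^3 + 560*z^2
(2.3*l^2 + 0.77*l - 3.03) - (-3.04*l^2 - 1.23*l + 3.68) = 5.34*l^2 + 2.0*l - 6.71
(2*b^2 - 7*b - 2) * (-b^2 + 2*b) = -2*b^4 + 11*b^3 - 12*b^2 - 4*b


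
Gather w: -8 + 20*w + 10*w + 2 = 30*w - 6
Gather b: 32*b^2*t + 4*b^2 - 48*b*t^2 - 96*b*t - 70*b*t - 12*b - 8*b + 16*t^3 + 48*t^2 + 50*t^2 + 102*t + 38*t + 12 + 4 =b^2*(32*t + 4) + b*(-48*t^2 - 166*t - 20) + 16*t^3 + 98*t^2 + 140*t + 16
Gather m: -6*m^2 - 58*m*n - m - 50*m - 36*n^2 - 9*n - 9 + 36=-6*m^2 + m*(-58*n - 51) - 36*n^2 - 9*n + 27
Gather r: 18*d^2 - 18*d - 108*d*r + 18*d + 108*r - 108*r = 18*d^2 - 108*d*r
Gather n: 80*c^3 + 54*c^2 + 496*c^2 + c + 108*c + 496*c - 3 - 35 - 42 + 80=80*c^3 + 550*c^2 + 605*c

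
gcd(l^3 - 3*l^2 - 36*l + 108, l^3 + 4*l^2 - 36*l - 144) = l^2 - 36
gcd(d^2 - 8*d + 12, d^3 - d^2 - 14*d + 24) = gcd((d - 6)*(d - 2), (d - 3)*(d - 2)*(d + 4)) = d - 2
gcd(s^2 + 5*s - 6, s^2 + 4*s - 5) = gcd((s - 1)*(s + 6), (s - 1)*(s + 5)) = s - 1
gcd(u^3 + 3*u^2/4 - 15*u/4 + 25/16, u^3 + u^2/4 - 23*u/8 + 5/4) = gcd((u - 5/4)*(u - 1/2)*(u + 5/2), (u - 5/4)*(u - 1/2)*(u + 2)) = u^2 - 7*u/4 + 5/8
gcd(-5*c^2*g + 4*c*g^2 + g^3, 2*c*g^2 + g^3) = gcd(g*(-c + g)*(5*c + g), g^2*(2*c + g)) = g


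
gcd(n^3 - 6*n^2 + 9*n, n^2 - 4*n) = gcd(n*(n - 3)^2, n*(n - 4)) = n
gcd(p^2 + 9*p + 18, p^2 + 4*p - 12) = p + 6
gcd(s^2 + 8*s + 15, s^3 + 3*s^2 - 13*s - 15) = s + 5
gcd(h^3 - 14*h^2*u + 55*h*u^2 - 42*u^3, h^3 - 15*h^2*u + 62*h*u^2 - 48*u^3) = h^2 - 7*h*u + 6*u^2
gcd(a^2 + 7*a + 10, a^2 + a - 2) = a + 2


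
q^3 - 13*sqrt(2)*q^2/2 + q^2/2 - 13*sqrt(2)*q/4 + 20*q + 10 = (q + 1/2)*(q - 4*sqrt(2))*(q - 5*sqrt(2)/2)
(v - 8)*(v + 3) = v^2 - 5*v - 24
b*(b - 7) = b^2 - 7*b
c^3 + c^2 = c^2*(c + 1)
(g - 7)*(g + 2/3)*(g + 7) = g^3 + 2*g^2/3 - 49*g - 98/3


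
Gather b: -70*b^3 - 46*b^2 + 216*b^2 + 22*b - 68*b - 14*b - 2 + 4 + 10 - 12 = -70*b^3 + 170*b^2 - 60*b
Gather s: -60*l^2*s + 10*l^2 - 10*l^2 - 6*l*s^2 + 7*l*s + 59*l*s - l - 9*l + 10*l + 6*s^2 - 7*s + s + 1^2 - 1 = s^2*(6 - 6*l) + s*(-60*l^2 + 66*l - 6)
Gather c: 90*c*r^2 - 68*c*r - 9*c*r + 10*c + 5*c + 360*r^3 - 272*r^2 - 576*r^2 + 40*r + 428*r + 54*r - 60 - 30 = c*(90*r^2 - 77*r + 15) + 360*r^3 - 848*r^2 + 522*r - 90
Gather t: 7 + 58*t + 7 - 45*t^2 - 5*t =-45*t^2 + 53*t + 14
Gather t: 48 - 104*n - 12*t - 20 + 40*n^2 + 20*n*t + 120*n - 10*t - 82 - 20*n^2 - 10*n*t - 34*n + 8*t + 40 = 20*n^2 - 18*n + t*(10*n - 14) - 14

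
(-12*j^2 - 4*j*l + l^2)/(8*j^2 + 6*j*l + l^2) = (-6*j + l)/(4*j + l)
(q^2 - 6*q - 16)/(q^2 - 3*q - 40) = (q + 2)/(q + 5)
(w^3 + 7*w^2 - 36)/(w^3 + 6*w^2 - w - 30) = (w + 6)/(w + 5)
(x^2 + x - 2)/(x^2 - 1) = (x + 2)/(x + 1)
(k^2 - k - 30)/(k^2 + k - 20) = (k - 6)/(k - 4)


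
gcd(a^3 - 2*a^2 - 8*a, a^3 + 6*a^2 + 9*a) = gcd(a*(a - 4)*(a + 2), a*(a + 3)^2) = a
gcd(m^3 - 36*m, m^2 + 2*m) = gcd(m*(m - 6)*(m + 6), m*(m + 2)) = m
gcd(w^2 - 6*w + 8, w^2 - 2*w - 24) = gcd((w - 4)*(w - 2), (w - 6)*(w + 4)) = 1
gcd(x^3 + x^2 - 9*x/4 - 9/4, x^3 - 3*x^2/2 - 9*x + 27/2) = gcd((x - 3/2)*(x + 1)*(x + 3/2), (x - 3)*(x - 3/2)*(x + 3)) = x - 3/2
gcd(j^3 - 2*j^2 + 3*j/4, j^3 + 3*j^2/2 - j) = j^2 - j/2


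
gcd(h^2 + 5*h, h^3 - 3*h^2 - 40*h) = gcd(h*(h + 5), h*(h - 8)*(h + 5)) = h^2 + 5*h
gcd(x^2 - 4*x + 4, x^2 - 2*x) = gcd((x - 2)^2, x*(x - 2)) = x - 2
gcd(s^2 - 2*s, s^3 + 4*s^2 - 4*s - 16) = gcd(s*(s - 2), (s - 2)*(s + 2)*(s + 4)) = s - 2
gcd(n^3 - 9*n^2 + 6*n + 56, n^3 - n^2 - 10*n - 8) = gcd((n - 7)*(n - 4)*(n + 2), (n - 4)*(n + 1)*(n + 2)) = n^2 - 2*n - 8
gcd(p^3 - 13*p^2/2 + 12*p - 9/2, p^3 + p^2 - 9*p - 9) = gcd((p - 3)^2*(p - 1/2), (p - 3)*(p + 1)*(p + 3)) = p - 3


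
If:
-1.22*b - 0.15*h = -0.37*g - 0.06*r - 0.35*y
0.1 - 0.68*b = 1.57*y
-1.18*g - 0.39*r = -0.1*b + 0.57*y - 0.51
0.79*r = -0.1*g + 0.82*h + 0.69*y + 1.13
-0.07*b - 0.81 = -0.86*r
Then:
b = 0.14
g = 0.13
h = -0.45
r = 0.95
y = 0.00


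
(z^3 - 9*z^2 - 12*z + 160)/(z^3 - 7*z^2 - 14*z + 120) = (z - 8)/(z - 6)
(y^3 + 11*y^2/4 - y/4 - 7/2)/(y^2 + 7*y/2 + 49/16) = 4*(y^2 + y - 2)/(4*y + 7)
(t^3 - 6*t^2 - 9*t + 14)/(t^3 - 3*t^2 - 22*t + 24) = (t^2 - 5*t - 14)/(t^2 - 2*t - 24)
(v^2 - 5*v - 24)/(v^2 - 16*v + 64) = (v + 3)/(v - 8)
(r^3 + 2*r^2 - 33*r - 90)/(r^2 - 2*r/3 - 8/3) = 3*(-r^3 - 2*r^2 + 33*r + 90)/(-3*r^2 + 2*r + 8)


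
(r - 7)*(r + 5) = r^2 - 2*r - 35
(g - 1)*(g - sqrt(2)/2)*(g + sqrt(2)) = g^3 - g^2 + sqrt(2)*g^2/2 - g - sqrt(2)*g/2 + 1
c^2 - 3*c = c*(c - 3)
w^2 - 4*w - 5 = (w - 5)*(w + 1)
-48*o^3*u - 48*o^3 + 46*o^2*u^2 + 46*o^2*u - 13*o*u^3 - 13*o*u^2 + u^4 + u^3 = (-8*o + u)*(-3*o + u)*(-2*o + u)*(u + 1)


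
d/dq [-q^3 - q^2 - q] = -3*q^2 - 2*q - 1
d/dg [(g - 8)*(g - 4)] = 2*g - 12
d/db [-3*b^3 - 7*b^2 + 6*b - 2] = -9*b^2 - 14*b + 6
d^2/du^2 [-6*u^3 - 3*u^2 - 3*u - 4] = -36*u - 6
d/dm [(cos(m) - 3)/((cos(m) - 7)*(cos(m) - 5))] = (cos(m)^2 - 6*cos(m) + 1)*sin(m)/((cos(m) - 7)^2*(cos(m) - 5)^2)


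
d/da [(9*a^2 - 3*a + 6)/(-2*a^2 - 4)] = 3*(-a^2 - 8*a + 2)/(2*(a^4 + 4*a^2 + 4))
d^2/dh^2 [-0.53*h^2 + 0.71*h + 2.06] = -1.06000000000000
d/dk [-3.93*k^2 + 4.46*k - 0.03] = 4.46 - 7.86*k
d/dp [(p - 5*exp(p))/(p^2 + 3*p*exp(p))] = (-8*p^2*exp(p) - p^2 + 10*p*exp(p) + 15*exp(2*p))/(p^2*(p^2 + 6*p*exp(p) + 9*exp(2*p)))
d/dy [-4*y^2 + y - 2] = 1 - 8*y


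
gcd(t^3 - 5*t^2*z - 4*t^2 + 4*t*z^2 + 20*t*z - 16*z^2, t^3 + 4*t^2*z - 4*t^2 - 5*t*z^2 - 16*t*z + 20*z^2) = -t^2 + t*z + 4*t - 4*z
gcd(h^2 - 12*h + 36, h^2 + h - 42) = h - 6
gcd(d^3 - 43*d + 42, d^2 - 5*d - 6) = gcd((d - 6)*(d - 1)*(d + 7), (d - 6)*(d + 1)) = d - 6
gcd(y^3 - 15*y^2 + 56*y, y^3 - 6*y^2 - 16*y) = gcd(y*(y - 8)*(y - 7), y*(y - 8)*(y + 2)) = y^2 - 8*y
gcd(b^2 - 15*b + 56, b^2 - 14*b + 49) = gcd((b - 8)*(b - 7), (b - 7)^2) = b - 7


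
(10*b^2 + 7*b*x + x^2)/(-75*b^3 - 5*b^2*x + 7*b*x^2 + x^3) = (2*b + x)/(-15*b^2 + 2*b*x + x^2)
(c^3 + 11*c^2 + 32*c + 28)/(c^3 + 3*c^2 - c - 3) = (c^3 + 11*c^2 + 32*c + 28)/(c^3 + 3*c^2 - c - 3)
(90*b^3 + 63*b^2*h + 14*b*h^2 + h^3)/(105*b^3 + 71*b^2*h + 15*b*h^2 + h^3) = (6*b + h)/(7*b + h)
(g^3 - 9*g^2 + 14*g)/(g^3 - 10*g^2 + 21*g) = (g - 2)/(g - 3)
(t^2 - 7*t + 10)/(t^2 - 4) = (t - 5)/(t + 2)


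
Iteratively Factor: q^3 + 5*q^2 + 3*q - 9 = (q - 1)*(q^2 + 6*q + 9) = (q - 1)*(q + 3)*(q + 3)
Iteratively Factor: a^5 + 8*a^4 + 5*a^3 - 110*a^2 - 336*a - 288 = (a + 4)*(a^4 + 4*a^3 - 11*a^2 - 66*a - 72) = (a + 3)*(a + 4)*(a^3 + a^2 - 14*a - 24) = (a + 3)^2*(a + 4)*(a^2 - 2*a - 8) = (a + 2)*(a + 3)^2*(a + 4)*(a - 4)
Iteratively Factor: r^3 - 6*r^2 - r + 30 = (r - 3)*(r^2 - 3*r - 10) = (r - 5)*(r - 3)*(r + 2)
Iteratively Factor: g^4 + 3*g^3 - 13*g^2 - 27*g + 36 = (g + 3)*(g^3 - 13*g + 12) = (g + 3)*(g + 4)*(g^2 - 4*g + 3) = (g - 3)*(g + 3)*(g + 4)*(g - 1)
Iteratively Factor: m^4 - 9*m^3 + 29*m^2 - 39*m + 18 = (m - 3)*(m^3 - 6*m^2 + 11*m - 6) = (m - 3)*(m - 1)*(m^2 - 5*m + 6) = (m - 3)*(m - 2)*(m - 1)*(m - 3)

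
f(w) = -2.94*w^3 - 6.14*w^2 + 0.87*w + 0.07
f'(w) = -8.82*w^2 - 12.28*w + 0.87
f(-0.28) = -0.59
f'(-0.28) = 3.62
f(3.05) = -137.81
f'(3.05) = -118.63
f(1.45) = -20.54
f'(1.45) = -35.48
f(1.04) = -8.97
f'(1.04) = -21.44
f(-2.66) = 9.65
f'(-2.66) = -28.87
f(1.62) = -27.13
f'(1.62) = -42.17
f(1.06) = -9.41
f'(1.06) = -22.06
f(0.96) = -7.35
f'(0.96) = -19.05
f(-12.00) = 4185.79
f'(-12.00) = -1121.85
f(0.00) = 0.07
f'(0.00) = 0.87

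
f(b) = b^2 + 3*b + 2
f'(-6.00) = -9.00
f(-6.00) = 20.00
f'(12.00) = 27.00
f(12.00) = 182.00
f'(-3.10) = -3.20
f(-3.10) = 2.31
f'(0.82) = 4.64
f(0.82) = 5.13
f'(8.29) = 19.58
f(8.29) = 95.59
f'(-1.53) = -0.06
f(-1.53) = -0.25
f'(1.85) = 6.70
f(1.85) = 10.97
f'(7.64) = 18.28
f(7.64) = 83.29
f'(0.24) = 3.48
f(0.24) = 2.78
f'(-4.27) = -5.54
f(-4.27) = 7.42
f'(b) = 2*b + 3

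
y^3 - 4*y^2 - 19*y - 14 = (y - 7)*(y + 1)*(y + 2)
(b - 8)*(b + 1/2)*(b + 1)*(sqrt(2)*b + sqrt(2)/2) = sqrt(2)*b^4 - 6*sqrt(2)*b^3 - 59*sqrt(2)*b^2/4 - 39*sqrt(2)*b/4 - 2*sqrt(2)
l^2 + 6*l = l*(l + 6)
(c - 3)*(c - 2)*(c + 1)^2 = c^4 - 3*c^3 - 3*c^2 + 7*c + 6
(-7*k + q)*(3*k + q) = -21*k^2 - 4*k*q + q^2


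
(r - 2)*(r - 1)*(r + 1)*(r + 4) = r^4 + 2*r^3 - 9*r^2 - 2*r + 8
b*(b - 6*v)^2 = b^3 - 12*b^2*v + 36*b*v^2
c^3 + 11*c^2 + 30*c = c*(c + 5)*(c + 6)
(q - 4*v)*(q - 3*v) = q^2 - 7*q*v + 12*v^2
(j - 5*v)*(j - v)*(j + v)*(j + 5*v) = j^4 - 26*j^2*v^2 + 25*v^4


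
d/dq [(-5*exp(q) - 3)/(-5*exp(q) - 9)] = 30*exp(q)/(5*exp(q) + 9)^2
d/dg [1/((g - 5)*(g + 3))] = 2*(1 - g)/(g^4 - 4*g^3 - 26*g^2 + 60*g + 225)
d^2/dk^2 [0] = 0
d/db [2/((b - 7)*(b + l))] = 2*((7 - b)*(b + l) - (b - 7)^2)/((b - 7)^3*(b + l)^2)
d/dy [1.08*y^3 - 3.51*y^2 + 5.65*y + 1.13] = 3.24*y^2 - 7.02*y + 5.65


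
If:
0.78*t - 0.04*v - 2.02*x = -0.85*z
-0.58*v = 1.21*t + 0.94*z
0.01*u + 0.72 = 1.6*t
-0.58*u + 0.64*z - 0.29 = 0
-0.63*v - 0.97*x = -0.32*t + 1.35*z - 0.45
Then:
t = 0.46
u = 0.94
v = -3.07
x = 0.79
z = 1.31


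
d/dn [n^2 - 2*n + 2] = 2*n - 2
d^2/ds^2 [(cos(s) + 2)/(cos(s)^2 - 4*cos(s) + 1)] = 2*(9*(1 - cos(2*s))^2*cos(s) + 12*(1 - cos(2*s))^2 + 154*cos(s) + 80*cos(2*s) - 24*cos(3*s) - 2*cos(5*s) - 240)/(8*cos(s) - cos(2*s) - 3)^3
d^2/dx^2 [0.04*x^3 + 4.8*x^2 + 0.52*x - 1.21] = 0.24*x + 9.6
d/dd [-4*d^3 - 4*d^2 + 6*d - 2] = -12*d^2 - 8*d + 6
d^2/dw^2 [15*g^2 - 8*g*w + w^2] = 2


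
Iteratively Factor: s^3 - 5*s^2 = (s)*(s^2 - 5*s) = s^2*(s - 5)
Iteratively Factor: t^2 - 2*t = (t - 2)*(t)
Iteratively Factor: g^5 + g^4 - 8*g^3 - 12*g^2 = (g - 3)*(g^4 + 4*g^3 + 4*g^2) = (g - 3)*(g + 2)*(g^3 + 2*g^2) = (g - 3)*(g + 2)^2*(g^2) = g*(g - 3)*(g + 2)^2*(g)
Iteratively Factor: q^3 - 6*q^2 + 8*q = (q)*(q^2 - 6*q + 8) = q*(q - 4)*(q - 2)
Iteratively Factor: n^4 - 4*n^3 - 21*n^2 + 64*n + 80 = (n + 1)*(n^3 - 5*n^2 - 16*n + 80) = (n - 5)*(n + 1)*(n^2 - 16) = (n - 5)*(n + 1)*(n + 4)*(n - 4)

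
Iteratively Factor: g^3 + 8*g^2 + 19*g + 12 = (g + 4)*(g^2 + 4*g + 3) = (g + 1)*(g + 4)*(g + 3)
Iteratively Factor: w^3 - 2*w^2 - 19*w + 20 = (w + 4)*(w^2 - 6*w + 5) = (w - 5)*(w + 4)*(w - 1)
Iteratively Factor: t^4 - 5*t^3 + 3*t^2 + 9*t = (t - 3)*(t^3 - 2*t^2 - 3*t) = t*(t - 3)*(t^2 - 2*t - 3) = t*(t - 3)^2*(t + 1)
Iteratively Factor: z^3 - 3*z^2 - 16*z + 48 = (z - 3)*(z^2 - 16) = (z - 4)*(z - 3)*(z + 4)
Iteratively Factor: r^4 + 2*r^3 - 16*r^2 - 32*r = (r + 2)*(r^3 - 16*r) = (r + 2)*(r + 4)*(r^2 - 4*r) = r*(r + 2)*(r + 4)*(r - 4)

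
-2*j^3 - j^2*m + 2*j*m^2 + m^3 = (-j + m)*(j + m)*(2*j + m)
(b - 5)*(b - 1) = b^2 - 6*b + 5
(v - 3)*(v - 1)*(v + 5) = v^3 + v^2 - 17*v + 15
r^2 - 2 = (r - sqrt(2))*(r + sqrt(2))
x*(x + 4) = x^2 + 4*x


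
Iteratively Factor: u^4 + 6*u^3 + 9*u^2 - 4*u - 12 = (u + 2)*(u^3 + 4*u^2 + u - 6) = (u + 2)^2*(u^2 + 2*u - 3) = (u - 1)*(u + 2)^2*(u + 3)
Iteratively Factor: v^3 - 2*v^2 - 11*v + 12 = (v + 3)*(v^2 - 5*v + 4) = (v - 1)*(v + 3)*(v - 4)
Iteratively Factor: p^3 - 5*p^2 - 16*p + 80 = (p + 4)*(p^2 - 9*p + 20) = (p - 5)*(p + 4)*(p - 4)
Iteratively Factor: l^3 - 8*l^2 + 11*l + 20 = (l - 4)*(l^2 - 4*l - 5) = (l - 4)*(l + 1)*(l - 5)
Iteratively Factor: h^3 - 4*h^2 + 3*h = (h)*(h^2 - 4*h + 3) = h*(h - 3)*(h - 1)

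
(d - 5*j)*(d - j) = d^2 - 6*d*j + 5*j^2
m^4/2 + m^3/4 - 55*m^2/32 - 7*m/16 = m*(m/2 + 1)*(m - 7/4)*(m + 1/4)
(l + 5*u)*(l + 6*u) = l^2 + 11*l*u + 30*u^2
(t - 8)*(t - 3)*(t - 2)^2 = t^4 - 15*t^3 + 72*t^2 - 140*t + 96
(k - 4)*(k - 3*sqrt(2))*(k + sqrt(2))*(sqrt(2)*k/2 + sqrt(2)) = sqrt(2)*k^4/2 - 2*k^3 - sqrt(2)*k^3 - 7*sqrt(2)*k^2 + 4*k^2 + 6*sqrt(2)*k + 16*k + 24*sqrt(2)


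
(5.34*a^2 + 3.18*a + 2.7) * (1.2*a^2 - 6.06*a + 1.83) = 6.408*a^4 - 28.5444*a^3 - 6.2586*a^2 - 10.5426*a + 4.941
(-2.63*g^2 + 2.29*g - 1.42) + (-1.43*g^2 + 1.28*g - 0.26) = -4.06*g^2 + 3.57*g - 1.68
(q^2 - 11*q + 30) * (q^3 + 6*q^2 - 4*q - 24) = q^5 - 5*q^4 - 40*q^3 + 200*q^2 + 144*q - 720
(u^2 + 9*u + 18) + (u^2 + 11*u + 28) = 2*u^2 + 20*u + 46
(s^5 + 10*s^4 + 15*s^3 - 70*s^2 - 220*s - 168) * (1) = s^5 + 10*s^4 + 15*s^3 - 70*s^2 - 220*s - 168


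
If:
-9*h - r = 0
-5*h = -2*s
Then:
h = 2*s/5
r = -18*s/5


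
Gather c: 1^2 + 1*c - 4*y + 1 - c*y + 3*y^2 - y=c*(1 - y) + 3*y^2 - 5*y + 2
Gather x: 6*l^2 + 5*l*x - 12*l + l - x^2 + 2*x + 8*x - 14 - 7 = 6*l^2 - 11*l - x^2 + x*(5*l + 10) - 21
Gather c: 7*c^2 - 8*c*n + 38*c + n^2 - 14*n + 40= 7*c^2 + c*(38 - 8*n) + n^2 - 14*n + 40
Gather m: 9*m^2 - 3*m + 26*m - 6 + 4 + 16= 9*m^2 + 23*m + 14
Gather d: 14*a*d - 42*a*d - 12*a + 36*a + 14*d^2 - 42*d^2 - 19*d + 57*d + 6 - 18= 24*a - 28*d^2 + d*(38 - 28*a) - 12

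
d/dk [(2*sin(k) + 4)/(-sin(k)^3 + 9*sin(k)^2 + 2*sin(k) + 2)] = 2*(2*sin(k)^3 - 3*sin(k)^2 - 36*sin(k) - 2)*cos(k)/(sin(k)^3 - 9*sin(k)^2 - 2*sin(k) - 2)^2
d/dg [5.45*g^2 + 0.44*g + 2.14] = 10.9*g + 0.44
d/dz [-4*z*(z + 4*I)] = -8*z - 16*I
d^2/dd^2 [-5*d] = 0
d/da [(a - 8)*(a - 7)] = 2*a - 15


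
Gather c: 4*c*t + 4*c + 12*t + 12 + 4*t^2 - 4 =c*(4*t + 4) + 4*t^2 + 12*t + 8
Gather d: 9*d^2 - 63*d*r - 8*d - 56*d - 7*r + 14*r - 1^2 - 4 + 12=9*d^2 + d*(-63*r - 64) + 7*r + 7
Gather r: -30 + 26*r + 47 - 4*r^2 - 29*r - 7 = -4*r^2 - 3*r + 10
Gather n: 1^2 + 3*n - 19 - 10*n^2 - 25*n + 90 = -10*n^2 - 22*n + 72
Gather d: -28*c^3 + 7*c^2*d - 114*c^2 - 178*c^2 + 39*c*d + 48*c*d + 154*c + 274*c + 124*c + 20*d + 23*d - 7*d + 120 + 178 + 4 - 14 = -28*c^3 - 292*c^2 + 552*c + d*(7*c^2 + 87*c + 36) + 288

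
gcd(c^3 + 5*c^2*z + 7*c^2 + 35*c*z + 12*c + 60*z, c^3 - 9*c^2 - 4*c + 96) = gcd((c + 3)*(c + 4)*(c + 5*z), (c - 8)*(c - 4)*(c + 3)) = c + 3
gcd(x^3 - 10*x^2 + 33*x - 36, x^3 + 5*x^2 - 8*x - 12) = 1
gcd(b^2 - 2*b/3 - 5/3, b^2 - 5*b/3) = b - 5/3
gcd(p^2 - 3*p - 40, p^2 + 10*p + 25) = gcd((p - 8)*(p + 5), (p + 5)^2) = p + 5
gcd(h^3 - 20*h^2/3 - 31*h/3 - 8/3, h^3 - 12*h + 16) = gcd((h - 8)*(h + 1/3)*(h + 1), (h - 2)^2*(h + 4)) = 1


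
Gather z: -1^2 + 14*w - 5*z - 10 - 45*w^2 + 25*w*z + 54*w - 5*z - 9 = -45*w^2 + 68*w + z*(25*w - 10) - 20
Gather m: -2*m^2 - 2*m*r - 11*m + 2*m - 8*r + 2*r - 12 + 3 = -2*m^2 + m*(-2*r - 9) - 6*r - 9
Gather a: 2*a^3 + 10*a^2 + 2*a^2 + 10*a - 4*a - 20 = 2*a^3 + 12*a^2 + 6*a - 20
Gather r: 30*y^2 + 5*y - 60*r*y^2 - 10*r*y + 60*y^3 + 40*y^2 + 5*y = r*(-60*y^2 - 10*y) + 60*y^3 + 70*y^2 + 10*y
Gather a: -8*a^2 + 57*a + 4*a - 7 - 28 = -8*a^2 + 61*a - 35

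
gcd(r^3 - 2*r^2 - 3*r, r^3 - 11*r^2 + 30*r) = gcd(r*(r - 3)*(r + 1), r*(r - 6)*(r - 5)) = r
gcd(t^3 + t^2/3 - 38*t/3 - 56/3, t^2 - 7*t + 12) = t - 4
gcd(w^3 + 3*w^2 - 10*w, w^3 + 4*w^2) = w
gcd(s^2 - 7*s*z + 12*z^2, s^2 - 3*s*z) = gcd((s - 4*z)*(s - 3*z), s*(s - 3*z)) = -s + 3*z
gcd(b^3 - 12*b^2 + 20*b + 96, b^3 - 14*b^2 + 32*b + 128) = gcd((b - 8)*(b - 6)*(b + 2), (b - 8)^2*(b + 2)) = b^2 - 6*b - 16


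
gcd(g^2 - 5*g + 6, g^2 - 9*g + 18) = g - 3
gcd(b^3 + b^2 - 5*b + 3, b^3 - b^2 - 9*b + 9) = b^2 + 2*b - 3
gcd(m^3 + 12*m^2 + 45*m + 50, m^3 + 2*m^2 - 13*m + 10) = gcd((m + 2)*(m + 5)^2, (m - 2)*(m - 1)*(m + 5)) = m + 5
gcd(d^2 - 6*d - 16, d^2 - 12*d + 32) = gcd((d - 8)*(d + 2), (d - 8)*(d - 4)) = d - 8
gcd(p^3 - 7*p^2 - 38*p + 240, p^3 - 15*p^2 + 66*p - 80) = p^2 - 13*p + 40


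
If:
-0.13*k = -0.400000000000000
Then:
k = 3.08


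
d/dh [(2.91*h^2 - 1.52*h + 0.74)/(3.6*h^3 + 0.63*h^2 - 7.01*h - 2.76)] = (-10.476*h^4 + 10.944*h^3 - 27.4335*h^2 - 16.9956*h + 9.3826)/(12.96*h^6 + 4.536*h^5 - 50.0751*h^4 - 28.7046*h^3 + 45.6625*h^2 + 38.6952*h + 7.6176)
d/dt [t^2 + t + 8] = 2*t + 1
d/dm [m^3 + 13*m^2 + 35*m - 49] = 3*m^2 + 26*m + 35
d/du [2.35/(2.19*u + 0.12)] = -5.1465/(2.19*u + 0.12)^2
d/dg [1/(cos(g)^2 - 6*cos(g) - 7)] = 2*(cos(g) - 3)*sin(g)/(sin(g)^2 + 6*cos(g) + 6)^2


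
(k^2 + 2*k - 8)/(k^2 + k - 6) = (k + 4)/(k + 3)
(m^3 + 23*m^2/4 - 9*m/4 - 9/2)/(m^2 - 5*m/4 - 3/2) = (m^2 + 5*m - 6)/(m - 2)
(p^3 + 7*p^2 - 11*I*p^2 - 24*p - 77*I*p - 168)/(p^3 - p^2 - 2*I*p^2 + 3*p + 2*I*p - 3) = (p^2 + p*(7 - 8*I) - 56*I)/(p^2 + p*(-1 + I) - I)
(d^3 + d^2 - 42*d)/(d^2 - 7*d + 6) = d*(d + 7)/(d - 1)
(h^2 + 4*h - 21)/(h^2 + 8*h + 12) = (h^2 + 4*h - 21)/(h^2 + 8*h + 12)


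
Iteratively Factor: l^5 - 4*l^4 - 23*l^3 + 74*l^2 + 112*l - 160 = (l - 5)*(l^4 + l^3 - 18*l^2 - 16*l + 32) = (l - 5)*(l + 2)*(l^3 - l^2 - 16*l + 16) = (l - 5)*(l - 1)*(l + 2)*(l^2 - 16) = (l - 5)*(l - 1)*(l + 2)*(l + 4)*(l - 4)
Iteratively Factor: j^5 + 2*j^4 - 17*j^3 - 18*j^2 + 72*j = (j + 4)*(j^4 - 2*j^3 - 9*j^2 + 18*j) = (j + 3)*(j + 4)*(j^3 - 5*j^2 + 6*j) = (j - 3)*(j + 3)*(j + 4)*(j^2 - 2*j) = (j - 3)*(j - 2)*(j + 3)*(j + 4)*(j)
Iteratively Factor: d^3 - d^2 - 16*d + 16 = (d + 4)*(d^2 - 5*d + 4) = (d - 4)*(d + 4)*(d - 1)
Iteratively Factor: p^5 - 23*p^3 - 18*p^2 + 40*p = (p - 1)*(p^4 + p^3 - 22*p^2 - 40*p) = (p - 1)*(p + 4)*(p^3 - 3*p^2 - 10*p) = (p - 1)*(p + 2)*(p + 4)*(p^2 - 5*p) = p*(p - 1)*(p + 2)*(p + 4)*(p - 5)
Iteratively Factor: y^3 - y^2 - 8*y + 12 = (y - 2)*(y^2 + y - 6) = (y - 2)*(y + 3)*(y - 2)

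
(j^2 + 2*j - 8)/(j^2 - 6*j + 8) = (j + 4)/(j - 4)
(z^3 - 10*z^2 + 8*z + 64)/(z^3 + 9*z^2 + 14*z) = (z^2 - 12*z + 32)/(z*(z + 7))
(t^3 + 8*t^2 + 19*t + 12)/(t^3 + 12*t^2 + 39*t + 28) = (t + 3)/(t + 7)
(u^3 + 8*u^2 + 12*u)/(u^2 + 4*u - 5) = u*(u^2 + 8*u + 12)/(u^2 + 4*u - 5)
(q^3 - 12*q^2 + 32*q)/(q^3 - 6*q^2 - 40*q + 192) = q/(q + 6)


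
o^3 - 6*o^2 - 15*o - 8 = (o - 8)*(o + 1)^2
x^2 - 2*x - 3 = (x - 3)*(x + 1)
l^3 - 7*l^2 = l^2*(l - 7)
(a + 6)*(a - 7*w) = a^2 - 7*a*w + 6*a - 42*w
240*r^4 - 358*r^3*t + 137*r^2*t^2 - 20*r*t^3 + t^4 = (-8*r + t)*(-6*r + t)*(-5*r + t)*(-r + t)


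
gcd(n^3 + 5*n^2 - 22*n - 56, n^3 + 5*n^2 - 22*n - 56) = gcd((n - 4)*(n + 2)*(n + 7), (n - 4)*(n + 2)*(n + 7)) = n^3 + 5*n^2 - 22*n - 56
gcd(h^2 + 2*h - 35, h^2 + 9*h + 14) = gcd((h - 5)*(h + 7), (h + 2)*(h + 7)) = h + 7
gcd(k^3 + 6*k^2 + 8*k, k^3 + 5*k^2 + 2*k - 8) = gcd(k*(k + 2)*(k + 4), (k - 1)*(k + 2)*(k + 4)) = k^2 + 6*k + 8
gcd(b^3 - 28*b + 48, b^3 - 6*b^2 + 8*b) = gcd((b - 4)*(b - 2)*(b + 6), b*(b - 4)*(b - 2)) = b^2 - 6*b + 8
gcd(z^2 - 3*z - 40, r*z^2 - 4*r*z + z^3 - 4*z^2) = 1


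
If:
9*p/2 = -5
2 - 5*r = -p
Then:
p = -10/9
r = 8/45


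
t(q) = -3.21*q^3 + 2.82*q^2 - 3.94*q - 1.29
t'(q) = -9.63*q^2 + 5.64*q - 3.94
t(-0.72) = 4.21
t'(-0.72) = -12.99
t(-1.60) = 25.38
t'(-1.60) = -37.62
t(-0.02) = -1.21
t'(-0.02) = -4.06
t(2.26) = -32.84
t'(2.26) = -40.38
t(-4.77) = 430.05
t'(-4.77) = -249.95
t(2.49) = -43.17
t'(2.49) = -49.60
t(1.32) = -8.96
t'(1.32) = -13.27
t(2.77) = -58.79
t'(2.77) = -62.21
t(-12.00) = 5998.95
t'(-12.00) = -1458.34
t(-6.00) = 817.23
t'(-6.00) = -384.46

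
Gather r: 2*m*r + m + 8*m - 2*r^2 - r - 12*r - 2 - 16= 9*m - 2*r^2 + r*(2*m - 13) - 18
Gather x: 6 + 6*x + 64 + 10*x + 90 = 16*x + 160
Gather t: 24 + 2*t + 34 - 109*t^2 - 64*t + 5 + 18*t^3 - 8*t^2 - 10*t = 18*t^3 - 117*t^2 - 72*t + 63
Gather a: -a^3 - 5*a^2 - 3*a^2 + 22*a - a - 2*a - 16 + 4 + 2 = -a^3 - 8*a^2 + 19*a - 10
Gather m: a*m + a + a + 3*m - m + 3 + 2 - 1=2*a + m*(a + 2) + 4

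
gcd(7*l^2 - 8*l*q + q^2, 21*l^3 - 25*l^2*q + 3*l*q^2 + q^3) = -l + q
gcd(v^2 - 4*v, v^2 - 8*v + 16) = v - 4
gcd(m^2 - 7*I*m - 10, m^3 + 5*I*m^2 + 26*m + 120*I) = m - 5*I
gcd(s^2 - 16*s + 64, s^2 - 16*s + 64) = s^2 - 16*s + 64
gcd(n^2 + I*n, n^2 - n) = n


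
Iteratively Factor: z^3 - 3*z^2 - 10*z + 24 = (z - 2)*(z^2 - z - 12) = (z - 2)*(z + 3)*(z - 4)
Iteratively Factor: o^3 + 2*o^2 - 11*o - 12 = (o + 4)*(o^2 - 2*o - 3) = (o + 1)*(o + 4)*(o - 3)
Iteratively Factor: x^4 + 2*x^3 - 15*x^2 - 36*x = (x)*(x^3 + 2*x^2 - 15*x - 36) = x*(x - 4)*(x^2 + 6*x + 9) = x*(x - 4)*(x + 3)*(x + 3)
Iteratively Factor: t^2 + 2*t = (t + 2)*(t)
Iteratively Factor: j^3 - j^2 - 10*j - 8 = (j - 4)*(j^2 + 3*j + 2) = (j - 4)*(j + 2)*(j + 1)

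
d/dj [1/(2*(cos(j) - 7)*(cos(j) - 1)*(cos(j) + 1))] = (-3 - 14*cos(j)/sin(j)^2 + 2/sin(j)^2)/(2*(cos(j) - 7)^2*sin(j))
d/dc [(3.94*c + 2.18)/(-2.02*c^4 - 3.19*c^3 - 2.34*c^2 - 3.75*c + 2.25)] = (23.8764*c^4 + 42.7516*c^3 + 30.0822*c^2 + 10.2024*c + 17.04)/(4.0804*c^8 + 12.8876*c^7 + 19.6297*c^6 + 30.0792*c^5 + 20.3106*c^4 + 3.195*c^3 + 3.5325*c^2 - 16.875*c + 5.0625)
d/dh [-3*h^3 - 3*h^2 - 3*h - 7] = -9*h^2 - 6*h - 3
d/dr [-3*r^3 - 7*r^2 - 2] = r*(-9*r - 14)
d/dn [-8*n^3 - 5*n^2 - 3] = 2*n*(-12*n - 5)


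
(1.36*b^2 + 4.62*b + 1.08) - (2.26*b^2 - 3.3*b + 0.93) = -0.9*b^2 + 7.92*b + 0.15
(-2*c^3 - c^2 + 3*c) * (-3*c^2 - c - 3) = 6*c^5 + 5*c^4 - 2*c^3 - 9*c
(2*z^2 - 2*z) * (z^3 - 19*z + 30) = 2*z^5 - 2*z^4 - 38*z^3 + 98*z^2 - 60*z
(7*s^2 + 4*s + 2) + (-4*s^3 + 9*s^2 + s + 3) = -4*s^3 + 16*s^2 + 5*s + 5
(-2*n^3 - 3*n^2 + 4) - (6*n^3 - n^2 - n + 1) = -8*n^3 - 2*n^2 + n + 3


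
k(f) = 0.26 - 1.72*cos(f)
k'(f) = 1.72*sin(f)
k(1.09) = -0.54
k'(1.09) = 1.52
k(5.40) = -0.83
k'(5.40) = -1.33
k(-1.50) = 0.14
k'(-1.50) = -1.72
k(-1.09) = -0.54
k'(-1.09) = -1.52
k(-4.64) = 0.38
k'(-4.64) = 1.72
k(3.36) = 1.94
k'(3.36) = -0.37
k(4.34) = 0.89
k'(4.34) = -1.60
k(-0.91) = -0.80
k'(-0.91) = -1.36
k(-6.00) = -1.39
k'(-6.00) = 0.48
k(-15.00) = 1.57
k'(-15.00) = -1.12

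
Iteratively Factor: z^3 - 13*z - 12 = (z + 1)*(z^2 - z - 12) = (z + 1)*(z + 3)*(z - 4)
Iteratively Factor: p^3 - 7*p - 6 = (p + 1)*(p^2 - p - 6) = (p - 3)*(p + 1)*(p + 2)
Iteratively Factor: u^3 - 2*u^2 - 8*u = (u - 4)*(u^2 + 2*u) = u*(u - 4)*(u + 2)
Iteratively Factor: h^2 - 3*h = (h)*(h - 3)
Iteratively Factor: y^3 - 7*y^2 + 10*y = (y)*(y^2 - 7*y + 10) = y*(y - 2)*(y - 5)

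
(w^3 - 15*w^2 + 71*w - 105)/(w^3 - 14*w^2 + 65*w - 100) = (w^2 - 10*w + 21)/(w^2 - 9*w + 20)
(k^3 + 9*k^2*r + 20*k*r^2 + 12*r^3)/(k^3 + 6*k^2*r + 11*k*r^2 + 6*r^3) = (k + 6*r)/(k + 3*r)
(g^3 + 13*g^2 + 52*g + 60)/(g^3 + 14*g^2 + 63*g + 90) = (g + 2)/(g + 3)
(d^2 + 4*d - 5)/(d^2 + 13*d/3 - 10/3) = 3*(d - 1)/(3*d - 2)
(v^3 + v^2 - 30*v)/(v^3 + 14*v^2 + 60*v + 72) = v*(v - 5)/(v^2 + 8*v + 12)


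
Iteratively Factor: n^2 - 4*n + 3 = (n - 1)*(n - 3)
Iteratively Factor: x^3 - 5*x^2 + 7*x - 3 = (x - 1)*(x^2 - 4*x + 3) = (x - 3)*(x - 1)*(x - 1)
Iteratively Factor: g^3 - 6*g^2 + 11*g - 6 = (g - 3)*(g^2 - 3*g + 2) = (g - 3)*(g - 1)*(g - 2)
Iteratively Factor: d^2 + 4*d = (d)*(d + 4)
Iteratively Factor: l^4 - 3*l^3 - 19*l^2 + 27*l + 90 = (l + 3)*(l^3 - 6*l^2 - l + 30) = (l + 2)*(l + 3)*(l^2 - 8*l + 15) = (l - 3)*(l + 2)*(l + 3)*(l - 5)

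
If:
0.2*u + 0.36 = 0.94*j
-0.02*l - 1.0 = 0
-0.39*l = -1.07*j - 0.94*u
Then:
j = -3.24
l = -50.00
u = -17.05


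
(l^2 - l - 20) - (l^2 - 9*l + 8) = 8*l - 28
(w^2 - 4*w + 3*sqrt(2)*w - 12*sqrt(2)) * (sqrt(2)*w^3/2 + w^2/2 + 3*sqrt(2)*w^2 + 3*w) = sqrt(2)*w^5/2 + sqrt(2)*w^4 + 7*w^4/2 - 21*sqrt(2)*w^3/2 + 7*w^3 - 84*w^2 + 3*sqrt(2)*w^2 - 36*sqrt(2)*w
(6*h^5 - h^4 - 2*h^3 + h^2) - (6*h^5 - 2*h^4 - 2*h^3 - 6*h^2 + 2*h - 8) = h^4 + 7*h^2 - 2*h + 8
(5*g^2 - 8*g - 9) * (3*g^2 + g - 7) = 15*g^4 - 19*g^3 - 70*g^2 + 47*g + 63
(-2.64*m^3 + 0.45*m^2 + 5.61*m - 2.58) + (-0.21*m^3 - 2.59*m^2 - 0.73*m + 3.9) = -2.85*m^3 - 2.14*m^2 + 4.88*m + 1.32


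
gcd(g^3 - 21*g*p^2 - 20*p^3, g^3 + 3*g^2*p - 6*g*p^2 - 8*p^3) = g^2 + 5*g*p + 4*p^2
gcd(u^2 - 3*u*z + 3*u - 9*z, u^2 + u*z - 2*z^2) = 1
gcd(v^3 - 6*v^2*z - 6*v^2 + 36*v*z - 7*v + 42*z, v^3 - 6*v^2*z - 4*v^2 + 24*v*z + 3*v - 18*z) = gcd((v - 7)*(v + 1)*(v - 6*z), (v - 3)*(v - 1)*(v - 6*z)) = -v + 6*z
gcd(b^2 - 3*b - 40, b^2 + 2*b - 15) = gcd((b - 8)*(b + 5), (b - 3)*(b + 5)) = b + 5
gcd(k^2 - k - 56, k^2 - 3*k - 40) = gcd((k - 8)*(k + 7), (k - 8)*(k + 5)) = k - 8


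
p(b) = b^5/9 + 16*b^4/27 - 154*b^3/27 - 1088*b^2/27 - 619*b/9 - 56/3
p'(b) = 5*b^4/9 + 64*b^3/27 - 154*b^2/9 - 2176*b/27 - 619/9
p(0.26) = -39.37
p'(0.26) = -90.84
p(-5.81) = 78.96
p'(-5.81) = -9.98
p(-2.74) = 0.83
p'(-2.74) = 6.14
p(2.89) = -627.93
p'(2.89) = -348.63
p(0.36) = -48.90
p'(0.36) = -99.89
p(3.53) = -861.55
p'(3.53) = -375.96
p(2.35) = -450.82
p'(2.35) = -304.96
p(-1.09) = 16.48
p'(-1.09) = -3.55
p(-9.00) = -1178.67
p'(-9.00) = 1187.56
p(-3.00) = 0.00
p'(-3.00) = 0.00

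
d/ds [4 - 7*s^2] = -14*s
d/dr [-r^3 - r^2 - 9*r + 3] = -3*r^2 - 2*r - 9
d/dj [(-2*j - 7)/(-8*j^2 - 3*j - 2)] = (16*j^2 + 6*j - (2*j + 7)*(16*j + 3) + 4)/(8*j^2 + 3*j + 2)^2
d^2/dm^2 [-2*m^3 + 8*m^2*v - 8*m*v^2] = -12*m + 16*v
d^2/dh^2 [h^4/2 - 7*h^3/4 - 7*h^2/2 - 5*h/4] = 6*h^2 - 21*h/2 - 7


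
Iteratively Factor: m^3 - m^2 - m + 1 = (m - 1)*(m^2 - 1) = (m - 1)*(m + 1)*(m - 1)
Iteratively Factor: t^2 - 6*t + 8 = (t - 4)*(t - 2)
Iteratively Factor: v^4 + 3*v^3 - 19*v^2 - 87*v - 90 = (v - 5)*(v^3 + 8*v^2 + 21*v + 18) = (v - 5)*(v + 3)*(v^2 + 5*v + 6) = (v - 5)*(v + 2)*(v + 3)*(v + 3)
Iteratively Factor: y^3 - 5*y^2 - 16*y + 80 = (y - 5)*(y^2 - 16) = (y - 5)*(y + 4)*(y - 4)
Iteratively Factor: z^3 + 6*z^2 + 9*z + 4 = (z + 1)*(z^2 + 5*z + 4) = (z + 1)^2*(z + 4)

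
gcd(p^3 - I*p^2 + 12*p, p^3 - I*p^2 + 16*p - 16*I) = p - 4*I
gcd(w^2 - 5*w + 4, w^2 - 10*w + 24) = w - 4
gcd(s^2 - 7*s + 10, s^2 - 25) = s - 5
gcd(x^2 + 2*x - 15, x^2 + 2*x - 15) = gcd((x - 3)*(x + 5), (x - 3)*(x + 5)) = x^2 + 2*x - 15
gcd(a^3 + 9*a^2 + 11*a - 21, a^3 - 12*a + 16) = 1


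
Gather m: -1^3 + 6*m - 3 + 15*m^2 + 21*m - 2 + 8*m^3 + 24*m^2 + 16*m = 8*m^3 + 39*m^2 + 43*m - 6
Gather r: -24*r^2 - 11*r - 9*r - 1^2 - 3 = -24*r^2 - 20*r - 4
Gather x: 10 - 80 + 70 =0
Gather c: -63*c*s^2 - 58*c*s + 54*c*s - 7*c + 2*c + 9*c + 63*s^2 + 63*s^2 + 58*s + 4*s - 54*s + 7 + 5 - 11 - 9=c*(-63*s^2 - 4*s + 4) + 126*s^2 + 8*s - 8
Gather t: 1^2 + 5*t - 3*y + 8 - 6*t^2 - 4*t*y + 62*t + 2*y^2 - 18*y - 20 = -6*t^2 + t*(67 - 4*y) + 2*y^2 - 21*y - 11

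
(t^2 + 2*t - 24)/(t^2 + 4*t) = (t^2 + 2*t - 24)/(t*(t + 4))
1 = 1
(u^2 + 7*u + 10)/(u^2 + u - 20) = (u + 2)/(u - 4)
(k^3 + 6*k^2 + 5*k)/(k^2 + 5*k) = k + 1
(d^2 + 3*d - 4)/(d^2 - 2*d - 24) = (d - 1)/(d - 6)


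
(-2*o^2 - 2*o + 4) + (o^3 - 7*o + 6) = o^3 - 2*o^2 - 9*o + 10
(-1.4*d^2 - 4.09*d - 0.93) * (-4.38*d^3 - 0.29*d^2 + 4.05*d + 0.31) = 6.132*d^5 + 18.3202*d^4 - 0.410499999999999*d^3 - 16.7288*d^2 - 5.0344*d - 0.2883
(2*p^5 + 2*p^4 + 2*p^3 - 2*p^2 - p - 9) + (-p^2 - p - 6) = 2*p^5 + 2*p^4 + 2*p^3 - 3*p^2 - 2*p - 15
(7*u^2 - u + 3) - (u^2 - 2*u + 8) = 6*u^2 + u - 5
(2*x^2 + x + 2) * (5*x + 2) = 10*x^3 + 9*x^2 + 12*x + 4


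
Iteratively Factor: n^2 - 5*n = (n)*(n - 5)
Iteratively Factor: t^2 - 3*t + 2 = (t - 1)*(t - 2)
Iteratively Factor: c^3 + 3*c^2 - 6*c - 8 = (c - 2)*(c^2 + 5*c + 4) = (c - 2)*(c + 1)*(c + 4)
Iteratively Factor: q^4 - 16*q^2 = (q)*(q^3 - 16*q) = q*(q + 4)*(q^2 - 4*q) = q^2*(q + 4)*(q - 4)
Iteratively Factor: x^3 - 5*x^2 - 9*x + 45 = (x - 3)*(x^2 - 2*x - 15) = (x - 5)*(x - 3)*(x + 3)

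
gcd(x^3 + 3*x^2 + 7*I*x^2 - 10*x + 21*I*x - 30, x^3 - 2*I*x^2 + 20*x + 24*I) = x + 2*I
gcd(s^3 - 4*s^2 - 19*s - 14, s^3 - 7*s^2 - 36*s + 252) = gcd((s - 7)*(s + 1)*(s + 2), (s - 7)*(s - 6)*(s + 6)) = s - 7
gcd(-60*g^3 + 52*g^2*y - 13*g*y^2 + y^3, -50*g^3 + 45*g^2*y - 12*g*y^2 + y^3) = 10*g^2 - 7*g*y + y^2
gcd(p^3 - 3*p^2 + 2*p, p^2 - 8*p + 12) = p - 2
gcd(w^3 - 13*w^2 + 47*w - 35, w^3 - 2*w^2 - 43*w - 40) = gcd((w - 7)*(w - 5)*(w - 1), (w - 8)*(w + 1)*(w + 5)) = 1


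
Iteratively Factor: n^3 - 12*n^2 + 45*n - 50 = (n - 5)*(n^2 - 7*n + 10) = (n - 5)*(n - 2)*(n - 5)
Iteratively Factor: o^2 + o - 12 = (o + 4)*(o - 3)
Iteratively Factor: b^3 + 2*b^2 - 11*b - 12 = (b - 3)*(b^2 + 5*b + 4) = (b - 3)*(b + 4)*(b + 1)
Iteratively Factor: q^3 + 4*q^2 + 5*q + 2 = (q + 1)*(q^2 + 3*q + 2) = (q + 1)^2*(q + 2)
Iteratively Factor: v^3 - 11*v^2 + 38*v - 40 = (v - 4)*(v^2 - 7*v + 10) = (v - 5)*(v - 4)*(v - 2)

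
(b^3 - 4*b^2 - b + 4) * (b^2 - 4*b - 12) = b^5 - 8*b^4 + 3*b^3 + 56*b^2 - 4*b - 48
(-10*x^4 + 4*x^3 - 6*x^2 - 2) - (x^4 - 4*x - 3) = -11*x^4 + 4*x^3 - 6*x^2 + 4*x + 1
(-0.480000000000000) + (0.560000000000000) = 0.0800000000000001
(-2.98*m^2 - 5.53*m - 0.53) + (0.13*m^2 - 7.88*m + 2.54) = -2.85*m^2 - 13.41*m + 2.01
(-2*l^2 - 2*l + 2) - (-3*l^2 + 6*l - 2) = l^2 - 8*l + 4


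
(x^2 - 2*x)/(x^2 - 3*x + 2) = x/(x - 1)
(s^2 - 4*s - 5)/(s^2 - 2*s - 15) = (s + 1)/(s + 3)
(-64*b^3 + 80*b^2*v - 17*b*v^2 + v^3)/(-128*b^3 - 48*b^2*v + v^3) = (8*b^2 - 9*b*v + v^2)/(16*b^2 + 8*b*v + v^2)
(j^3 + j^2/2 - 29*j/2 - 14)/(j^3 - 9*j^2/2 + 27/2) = (2*j^3 + j^2 - 29*j - 28)/(2*j^3 - 9*j^2 + 27)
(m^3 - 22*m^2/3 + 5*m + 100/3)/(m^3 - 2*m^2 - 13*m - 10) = (3*m^2 - 7*m - 20)/(3*(m^2 + 3*m + 2))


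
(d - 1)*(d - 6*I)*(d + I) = d^3 - d^2 - 5*I*d^2 + 6*d + 5*I*d - 6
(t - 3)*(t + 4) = t^2 + t - 12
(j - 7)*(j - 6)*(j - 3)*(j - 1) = j^4 - 17*j^3 + 97*j^2 - 207*j + 126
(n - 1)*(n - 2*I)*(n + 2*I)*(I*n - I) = I*n^4 - 2*I*n^3 + 5*I*n^2 - 8*I*n + 4*I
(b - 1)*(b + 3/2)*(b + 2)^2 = b^4 + 9*b^3/2 + 9*b^2/2 - 4*b - 6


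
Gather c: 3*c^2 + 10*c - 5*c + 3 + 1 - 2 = 3*c^2 + 5*c + 2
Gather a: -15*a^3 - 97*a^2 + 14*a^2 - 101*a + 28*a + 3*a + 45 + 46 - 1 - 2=-15*a^3 - 83*a^2 - 70*a + 88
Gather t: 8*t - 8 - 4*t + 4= 4*t - 4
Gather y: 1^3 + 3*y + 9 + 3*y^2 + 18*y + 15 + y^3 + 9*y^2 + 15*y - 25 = y^3 + 12*y^2 + 36*y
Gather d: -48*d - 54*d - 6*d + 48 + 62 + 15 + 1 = 126 - 108*d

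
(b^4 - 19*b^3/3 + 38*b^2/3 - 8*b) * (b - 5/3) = b^5 - 8*b^4 + 209*b^3/9 - 262*b^2/9 + 40*b/3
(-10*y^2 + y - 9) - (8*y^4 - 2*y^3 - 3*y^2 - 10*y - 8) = -8*y^4 + 2*y^3 - 7*y^2 + 11*y - 1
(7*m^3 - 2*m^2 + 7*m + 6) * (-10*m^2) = -70*m^5 + 20*m^4 - 70*m^3 - 60*m^2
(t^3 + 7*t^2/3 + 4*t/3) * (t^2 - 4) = t^5 + 7*t^4/3 - 8*t^3/3 - 28*t^2/3 - 16*t/3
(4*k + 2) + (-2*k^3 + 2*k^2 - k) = -2*k^3 + 2*k^2 + 3*k + 2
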